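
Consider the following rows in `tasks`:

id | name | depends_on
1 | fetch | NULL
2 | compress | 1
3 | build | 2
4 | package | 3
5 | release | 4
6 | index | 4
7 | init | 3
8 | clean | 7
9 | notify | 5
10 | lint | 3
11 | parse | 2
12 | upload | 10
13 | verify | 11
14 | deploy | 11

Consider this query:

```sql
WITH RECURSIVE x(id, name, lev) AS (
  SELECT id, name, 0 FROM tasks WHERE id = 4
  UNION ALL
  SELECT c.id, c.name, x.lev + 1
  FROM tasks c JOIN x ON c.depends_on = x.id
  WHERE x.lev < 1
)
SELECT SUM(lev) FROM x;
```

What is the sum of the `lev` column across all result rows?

2

Base: id=4 (package) at lev 0.
Iteration 1: rows with depends_on in {4} -> release (id 5, lev 1), index (id 6, lev 1).
Iteration 2: lev < 1 fails for all current rows; recursion stops.
SUM(lev) = 0 + 1 + 1 = 2.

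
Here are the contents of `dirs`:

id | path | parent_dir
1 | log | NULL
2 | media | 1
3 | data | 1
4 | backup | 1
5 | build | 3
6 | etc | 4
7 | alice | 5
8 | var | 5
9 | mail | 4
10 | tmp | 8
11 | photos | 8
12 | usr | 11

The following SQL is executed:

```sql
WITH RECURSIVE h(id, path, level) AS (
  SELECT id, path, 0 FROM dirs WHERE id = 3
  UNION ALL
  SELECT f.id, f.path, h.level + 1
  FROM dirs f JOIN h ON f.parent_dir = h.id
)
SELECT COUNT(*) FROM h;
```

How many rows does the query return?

Base: id=3 (data) at level 0.
Iteration 1: rows with parent_dir in {3} -> build (id 5, level 1).
Iteration 2: rows with parent_dir in {5} -> alice (id 7, level 2), var (id 8, level 2).
Iteration 3: rows with parent_dir in {7,8} -> tmp (id 10, level 3), photos (id 11, level 3).
Iteration 4: rows with parent_dir in {10,11} -> usr (id 12, level 4).
Iteration 5: no rows with parent_dir in {12}; recursion stops.
Total rows emitted: 7.

7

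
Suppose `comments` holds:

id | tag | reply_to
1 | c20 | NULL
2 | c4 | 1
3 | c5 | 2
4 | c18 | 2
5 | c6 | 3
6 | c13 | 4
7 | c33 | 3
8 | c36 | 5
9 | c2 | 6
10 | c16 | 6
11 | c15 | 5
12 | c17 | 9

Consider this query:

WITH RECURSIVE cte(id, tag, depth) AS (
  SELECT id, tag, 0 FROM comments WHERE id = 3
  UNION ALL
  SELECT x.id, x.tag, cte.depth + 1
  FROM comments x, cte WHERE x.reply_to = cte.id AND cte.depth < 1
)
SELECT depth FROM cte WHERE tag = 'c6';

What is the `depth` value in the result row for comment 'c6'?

Base: id=3 (c5) at depth 0.
Iteration 1: rows with reply_to in {3} -> c6 (id 5, depth 1), c33 (id 7, depth 1).
Iteration 2: depth < 1 fails for all current rows; recursion stops.

1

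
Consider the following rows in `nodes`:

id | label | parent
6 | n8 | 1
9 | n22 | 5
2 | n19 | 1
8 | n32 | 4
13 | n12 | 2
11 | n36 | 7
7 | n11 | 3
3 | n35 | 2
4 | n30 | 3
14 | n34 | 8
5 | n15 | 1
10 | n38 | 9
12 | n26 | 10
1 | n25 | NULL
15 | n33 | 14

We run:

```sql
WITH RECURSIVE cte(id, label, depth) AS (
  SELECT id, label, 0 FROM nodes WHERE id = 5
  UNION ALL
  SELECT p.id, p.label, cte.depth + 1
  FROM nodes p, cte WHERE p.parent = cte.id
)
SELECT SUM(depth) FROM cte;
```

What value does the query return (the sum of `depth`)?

Base: id=5 (n15) at depth 0.
Iteration 1: rows with parent in {5} -> n22 (id 9, depth 1).
Iteration 2: rows with parent in {9} -> n38 (id 10, depth 2).
Iteration 3: rows with parent in {10} -> n26 (id 12, depth 3).
Iteration 4: no rows with parent in {12}; recursion stops.
SUM(depth) = 0 + 1 + 2 + 3 = 6.

6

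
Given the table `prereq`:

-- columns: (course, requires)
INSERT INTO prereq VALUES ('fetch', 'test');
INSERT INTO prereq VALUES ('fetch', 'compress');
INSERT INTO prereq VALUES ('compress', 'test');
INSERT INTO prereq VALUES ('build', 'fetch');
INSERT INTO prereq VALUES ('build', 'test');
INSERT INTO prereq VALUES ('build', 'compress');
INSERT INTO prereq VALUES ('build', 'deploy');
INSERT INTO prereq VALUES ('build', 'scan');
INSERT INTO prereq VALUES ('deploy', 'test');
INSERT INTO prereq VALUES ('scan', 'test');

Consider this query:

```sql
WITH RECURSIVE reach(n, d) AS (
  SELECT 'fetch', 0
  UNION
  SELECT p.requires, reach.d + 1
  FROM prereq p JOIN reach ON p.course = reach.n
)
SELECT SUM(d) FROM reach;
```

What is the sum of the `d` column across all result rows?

Base: (fetch, d=0).
Iteration 1: edges from {fetch} -> (compress, d=1), (test, d=1).
Iteration 2: edges from {compress,test} -> (test, d=2).
Iteration 3: no outgoing edges from {test}; recursion stops.
SUM(d) = 0 + 1 + 1 + 2 = 4.

4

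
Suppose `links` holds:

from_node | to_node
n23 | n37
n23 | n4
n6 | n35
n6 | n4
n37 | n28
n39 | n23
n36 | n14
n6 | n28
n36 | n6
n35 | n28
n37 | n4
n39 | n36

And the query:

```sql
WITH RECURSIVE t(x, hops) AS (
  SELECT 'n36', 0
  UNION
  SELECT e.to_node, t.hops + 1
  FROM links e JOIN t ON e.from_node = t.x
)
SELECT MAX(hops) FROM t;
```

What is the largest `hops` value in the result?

3

Base: (n36, hops=0).
Iteration 1: edges from {n36} -> (n14, hops=1), (n6, hops=1).
Iteration 2: edges from {n14,n6} -> (n28, hops=2), (n35, hops=2), (n4, hops=2).
Iteration 3: edges from {n28,n35,n4} -> (n28, hops=3).
Iteration 4: no outgoing edges from {n28}; recursion stops.
hops values: 0, 1, 1, 2, 2, 2, 3; the maximum is 3.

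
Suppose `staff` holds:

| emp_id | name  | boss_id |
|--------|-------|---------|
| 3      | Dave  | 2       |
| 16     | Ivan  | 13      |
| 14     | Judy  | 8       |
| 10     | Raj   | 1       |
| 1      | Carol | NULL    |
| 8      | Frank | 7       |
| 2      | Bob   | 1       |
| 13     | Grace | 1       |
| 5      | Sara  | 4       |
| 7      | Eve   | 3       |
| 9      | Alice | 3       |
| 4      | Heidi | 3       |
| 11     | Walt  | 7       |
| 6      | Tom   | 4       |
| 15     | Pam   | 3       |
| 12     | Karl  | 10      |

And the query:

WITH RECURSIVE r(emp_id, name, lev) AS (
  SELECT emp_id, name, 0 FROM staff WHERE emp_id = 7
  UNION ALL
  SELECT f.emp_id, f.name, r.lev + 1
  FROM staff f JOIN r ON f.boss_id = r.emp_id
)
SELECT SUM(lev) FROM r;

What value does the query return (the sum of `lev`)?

Base: emp_id=7 (Eve) at lev 0.
Iteration 1: rows with boss_id in {7} -> Frank (id 8, lev 1), Walt (id 11, lev 1).
Iteration 2: rows with boss_id in {8,11} -> Judy (id 14, lev 2).
Iteration 3: no rows with boss_id in {14}; recursion stops.
SUM(lev) = 0 + 1 + 1 + 2 = 4.

4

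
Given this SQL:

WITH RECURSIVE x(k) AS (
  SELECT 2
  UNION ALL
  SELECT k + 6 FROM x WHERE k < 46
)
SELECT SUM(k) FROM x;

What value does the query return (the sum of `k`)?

234

Base: k=2.
Iteration 1: 2 < 46 holds -> k = 2 + 6 = 8.
Iteration 2: 8 < 46 holds -> k = 8 + 6 = 14.
Iteration 3: 14 < 46 holds -> k = 14 + 6 = 20.
Iteration 4: 20 < 46 holds -> k = 20 + 6 = 26.
Iteration 5: 26 < 46 holds -> k = 26 + 6 = 32.
Iteration 6: 32 < 46 holds -> k = 32 + 6 = 38.
Iteration 7: 38 < 46 holds -> k = 38 + 6 = 44.
Iteration 8: 44 < 46 holds -> k = 44 + 6 = 50.
Iteration 9: 50 < 46 fails; recursion stops.
SUM(k) = 2 + 8 + 14 + 20 + 26 + 32 + 38 + 44 + 50 = 234.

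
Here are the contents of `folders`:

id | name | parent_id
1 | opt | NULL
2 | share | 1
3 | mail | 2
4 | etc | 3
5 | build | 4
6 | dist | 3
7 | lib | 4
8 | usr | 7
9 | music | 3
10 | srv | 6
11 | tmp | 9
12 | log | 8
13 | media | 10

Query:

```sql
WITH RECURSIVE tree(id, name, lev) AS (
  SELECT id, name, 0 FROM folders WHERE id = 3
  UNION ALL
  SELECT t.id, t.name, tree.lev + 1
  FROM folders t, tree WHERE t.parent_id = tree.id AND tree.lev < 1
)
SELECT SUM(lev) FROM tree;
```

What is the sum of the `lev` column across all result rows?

Base: id=3 (mail) at lev 0.
Iteration 1: rows with parent_id in {3} -> etc (id 4, lev 1), dist (id 6, lev 1), music (id 9, lev 1).
Iteration 2: lev < 1 fails for all current rows; recursion stops.
SUM(lev) = 0 + 1 + 1 + 1 = 3.

3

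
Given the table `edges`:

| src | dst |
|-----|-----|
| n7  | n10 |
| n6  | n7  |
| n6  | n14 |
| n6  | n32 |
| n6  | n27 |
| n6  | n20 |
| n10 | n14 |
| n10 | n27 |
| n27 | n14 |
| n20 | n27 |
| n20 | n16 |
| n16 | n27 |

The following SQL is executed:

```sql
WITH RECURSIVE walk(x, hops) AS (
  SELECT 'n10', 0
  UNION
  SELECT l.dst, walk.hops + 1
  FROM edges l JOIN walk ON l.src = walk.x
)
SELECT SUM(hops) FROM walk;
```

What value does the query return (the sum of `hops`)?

4

Base: (n10, hops=0).
Iteration 1: edges from {n10} -> (n14, hops=1), (n27, hops=1).
Iteration 2: edges from {n14,n27} -> (n14, hops=2).
Iteration 3: no outgoing edges from {n14}; recursion stops.
SUM(hops) = 0 + 1 + 1 + 2 = 4.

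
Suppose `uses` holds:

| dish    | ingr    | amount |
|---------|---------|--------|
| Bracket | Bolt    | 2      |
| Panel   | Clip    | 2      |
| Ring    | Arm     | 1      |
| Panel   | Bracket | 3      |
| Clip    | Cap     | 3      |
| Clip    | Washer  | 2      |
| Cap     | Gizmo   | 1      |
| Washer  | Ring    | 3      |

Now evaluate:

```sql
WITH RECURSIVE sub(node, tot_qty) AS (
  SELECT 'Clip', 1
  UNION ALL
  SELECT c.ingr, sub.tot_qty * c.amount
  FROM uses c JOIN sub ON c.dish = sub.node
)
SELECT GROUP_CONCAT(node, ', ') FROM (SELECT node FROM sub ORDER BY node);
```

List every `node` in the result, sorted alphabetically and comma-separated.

Base: (Clip, tot_qty=1).
Iteration 1: components of {Clip} -> Cap = 1*3 = 3, Washer = 1*2 = 2.
Iteration 2: components of {Cap,Washer} -> Gizmo = 3*1 = 3, Ring = 2*3 = 6.
Iteration 3: components of {Gizmo,Ring} -> Arm = 6*1 = 6.
Iteration 4: no further components; recursion stops.

Arm, Cap, Clip, Gizmo, Ring, Washer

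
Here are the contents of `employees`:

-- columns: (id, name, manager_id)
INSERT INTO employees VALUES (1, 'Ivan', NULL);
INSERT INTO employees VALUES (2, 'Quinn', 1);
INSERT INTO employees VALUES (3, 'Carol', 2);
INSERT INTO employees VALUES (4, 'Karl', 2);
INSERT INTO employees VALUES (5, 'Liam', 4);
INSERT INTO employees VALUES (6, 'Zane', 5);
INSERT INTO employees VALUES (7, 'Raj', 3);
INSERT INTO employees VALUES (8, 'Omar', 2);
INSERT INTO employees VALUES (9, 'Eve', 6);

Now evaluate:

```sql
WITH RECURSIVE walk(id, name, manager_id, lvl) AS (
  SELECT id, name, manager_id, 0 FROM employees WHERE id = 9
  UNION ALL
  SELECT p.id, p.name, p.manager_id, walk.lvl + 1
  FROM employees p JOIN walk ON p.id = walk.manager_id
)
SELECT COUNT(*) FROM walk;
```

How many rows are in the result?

Base: id=9 (Eve), manager_id=6, lvl 0.
Iteration 1: join on id=6 -> Zane (id 6, manager_id=5, lvl 1).
Iteration 2: join on id=5 -> Liam (id 5, manager_id=4, lvl 2).
Iteration 3: join on id=4 -> Karl (id 4, manager_id=2, lvl 3).
Iteration 4: join on id=2 -> Quinn (id 2, manager_id=1, lvl 4).
Iteration 5: join on id=1 -> Ivan (id 1, manager_id=NULL, lvl 5).
Iteration 6: manager_id is NULL; no match; recursion stops.
Total rows emitted: 6.

6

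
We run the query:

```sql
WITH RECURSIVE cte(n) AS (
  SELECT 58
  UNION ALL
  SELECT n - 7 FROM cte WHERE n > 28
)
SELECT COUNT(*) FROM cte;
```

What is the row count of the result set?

Base: n=58.
Iteration 1: 58 > 28 holds -> n = 58 - 7 = 51.
Iteration 2: 51 > 28 holds -> n = 51 - 7 = 44.
Iteration 3: 44 > 28 holds -> n = 44 - 7 = 37.
Iteration 4: 37 > 28 holds -> n = 37 - 7 = 30.
Iteration 5: 30 > 28 holds -> n = 30 - 7 = 23.
Iteration 6: 23 > 28 fails; recursion stops.
Total rows emitted: 6.

6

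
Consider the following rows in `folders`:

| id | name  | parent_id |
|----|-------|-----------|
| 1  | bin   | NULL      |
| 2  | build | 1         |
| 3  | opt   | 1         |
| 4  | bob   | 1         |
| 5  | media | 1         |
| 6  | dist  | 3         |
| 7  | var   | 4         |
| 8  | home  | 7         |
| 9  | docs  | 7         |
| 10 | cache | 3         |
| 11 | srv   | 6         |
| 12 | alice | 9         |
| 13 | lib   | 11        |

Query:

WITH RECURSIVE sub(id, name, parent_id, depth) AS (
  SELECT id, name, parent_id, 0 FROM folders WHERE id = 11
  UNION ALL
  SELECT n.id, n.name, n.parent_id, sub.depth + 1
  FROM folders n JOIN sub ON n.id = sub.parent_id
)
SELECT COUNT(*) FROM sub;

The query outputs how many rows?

Base: id=11 (srv), parent_id=6, depth 0.
Iteration 1: join on id=6 -> dist (id 6, parent_id=3, depth 1).
Iteration 2: join on id=3 -> opt (id 3, parent_id=1, depth 2).
Iteration 3: join on id=1 -> bin (id 1, parent_id=NULL, depth 3).
Iteration 4: parent_id is NULL; no match; recursion stops.
Total rows emitted: 4.

4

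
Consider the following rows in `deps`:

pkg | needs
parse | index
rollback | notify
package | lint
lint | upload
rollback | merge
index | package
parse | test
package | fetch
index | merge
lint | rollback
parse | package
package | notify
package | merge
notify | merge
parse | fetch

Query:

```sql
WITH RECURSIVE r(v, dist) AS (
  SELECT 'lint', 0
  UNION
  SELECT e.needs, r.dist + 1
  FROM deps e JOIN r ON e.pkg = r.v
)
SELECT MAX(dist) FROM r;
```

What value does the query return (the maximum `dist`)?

Base: (lint, dist=0).
Iteration 1: edges from {lint} -> (rollback, dist=1), (upload, dist=1).
Iteration 2: edges from {rollback,upload} -> (merge, dist=2), (notify, dist=2).
Iteration 3: edges from {merge,notify} -> (merge, dist=3).
Iteration 4: no outgoing edges from {merge}; recursion stops.
dist values: 0, 1, 1, 2, 2, 3; the maximum is 3.

3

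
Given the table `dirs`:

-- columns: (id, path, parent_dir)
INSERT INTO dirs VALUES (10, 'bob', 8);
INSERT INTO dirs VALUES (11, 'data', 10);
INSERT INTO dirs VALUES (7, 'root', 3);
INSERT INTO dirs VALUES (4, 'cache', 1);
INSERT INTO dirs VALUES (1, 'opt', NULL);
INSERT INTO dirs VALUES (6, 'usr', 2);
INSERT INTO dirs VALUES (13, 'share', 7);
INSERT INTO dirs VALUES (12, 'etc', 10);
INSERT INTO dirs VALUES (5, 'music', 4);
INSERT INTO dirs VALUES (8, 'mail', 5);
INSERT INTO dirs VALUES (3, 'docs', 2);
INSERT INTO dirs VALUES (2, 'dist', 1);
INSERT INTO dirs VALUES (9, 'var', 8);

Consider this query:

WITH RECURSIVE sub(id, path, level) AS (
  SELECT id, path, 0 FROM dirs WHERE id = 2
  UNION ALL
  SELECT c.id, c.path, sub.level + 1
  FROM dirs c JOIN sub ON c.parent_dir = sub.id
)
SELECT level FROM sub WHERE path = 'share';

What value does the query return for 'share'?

3

Base: id=2 (dist) at level 0.
Iteration 1: rows with parent_dir in {2} -> docs (id 3, level 1), usr (id 6, level 1).
Iteration 2: rows with parent_dir in {3,6} -> root (id 7, level 2).
Iteration 3: rows with parent_dir in {7} -> share (id 13, level 3).
Iteration 4: no rows with parent_dir in {13}; recursion stops.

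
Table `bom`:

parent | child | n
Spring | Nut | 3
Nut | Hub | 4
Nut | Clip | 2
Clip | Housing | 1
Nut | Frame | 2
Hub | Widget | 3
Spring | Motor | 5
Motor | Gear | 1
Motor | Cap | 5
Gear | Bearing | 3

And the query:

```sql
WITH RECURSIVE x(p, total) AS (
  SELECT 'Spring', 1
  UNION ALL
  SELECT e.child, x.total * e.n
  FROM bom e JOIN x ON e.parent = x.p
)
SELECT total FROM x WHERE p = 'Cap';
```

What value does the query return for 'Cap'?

25

Base: (Spring, total=1).
Iteration 1: components of {Spring} -> Motor = 1*5 = 5, Nut = 1*3 = 3.
Iteration 2: components of {Motor,Nut} -> Cap = 5*5 = 25, Clip = 3*2 = 6, Frame = 3*2 = 6, Gear = 5*1 = 5, Hub = 3*4 = 12.
Iteration 3: components of {Cap,Clip,Frame,Gear,Hub} -> Bearing = 5*3 = 15, Housing = 6*1 = 6, Widget = 12*3 = 36.
Iteration 4: no further components; recursion stops.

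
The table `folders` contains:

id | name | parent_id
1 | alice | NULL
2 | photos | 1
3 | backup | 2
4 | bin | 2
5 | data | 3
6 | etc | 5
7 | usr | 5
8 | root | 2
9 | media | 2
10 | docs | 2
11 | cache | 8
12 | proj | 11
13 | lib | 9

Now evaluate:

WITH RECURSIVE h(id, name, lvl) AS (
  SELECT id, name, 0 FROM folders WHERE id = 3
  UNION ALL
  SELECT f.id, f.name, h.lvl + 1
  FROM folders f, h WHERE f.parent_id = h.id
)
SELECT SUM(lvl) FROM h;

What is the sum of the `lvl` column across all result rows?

Base: id=3 (backup) at lvl 0.
Iteration 1: rows with parent_id in {3} -> data (id 5, lvl 1).
Iteration 2: rows with parent_id in {5} -> etc (id 6, lvl 2), usr (id 7, lvl 2).
Iteration 3: no rows with parent_id in {6,7}; recursion stops.
SUM(lvl) = 0 + 1 + 2 + 2 = 5.

5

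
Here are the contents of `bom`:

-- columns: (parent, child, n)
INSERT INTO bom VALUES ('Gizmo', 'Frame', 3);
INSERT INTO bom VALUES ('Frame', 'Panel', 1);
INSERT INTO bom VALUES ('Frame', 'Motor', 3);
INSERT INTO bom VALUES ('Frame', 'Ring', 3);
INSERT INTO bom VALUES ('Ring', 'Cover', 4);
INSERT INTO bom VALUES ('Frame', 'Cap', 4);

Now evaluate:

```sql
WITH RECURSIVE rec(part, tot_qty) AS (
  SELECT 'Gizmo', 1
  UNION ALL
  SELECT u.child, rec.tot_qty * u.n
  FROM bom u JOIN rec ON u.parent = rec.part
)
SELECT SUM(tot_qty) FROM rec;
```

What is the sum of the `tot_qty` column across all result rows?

Base: (Gizmo, tot_qty=1).
Iteration 1: components of {Gizmo} -> Frame = 1*3 = 3.
Iteration 2: components of {Frame} -> Cap = 3*4 = 12, Motor = 3*3 = 9, Panel = 3*1 = 3, Ring = 3*3 = 9.
Iteration 3: components of {Cap,Motor,Panel,Ring} -> Cover = 9*4 = 36.
Iteration 4: no further components; recursion stops.
SUM(tot_qty) = 1 + 3 + 3 + 9 + 9 + 12 + 36 = 73.

73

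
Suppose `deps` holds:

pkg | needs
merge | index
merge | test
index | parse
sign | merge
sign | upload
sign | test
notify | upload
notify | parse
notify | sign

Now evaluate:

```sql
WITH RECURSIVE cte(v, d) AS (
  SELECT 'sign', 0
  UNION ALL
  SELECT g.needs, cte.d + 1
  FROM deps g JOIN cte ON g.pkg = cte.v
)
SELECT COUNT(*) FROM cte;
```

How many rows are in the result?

Base: (sign, d=0).
Iteration 1: edges from {sign} -> (merge, d=1), (test, d=1), (upload, d=1).
Iteration 2: edges from {merge,test,upload} -> (index, d=2), (test, d=2).
Iteration 3: edges from {index,test} -> (parse, d=3).
Iteration 4: no outgoing edges from {parse}; recursion stops.
Total rows emitted: 7.

7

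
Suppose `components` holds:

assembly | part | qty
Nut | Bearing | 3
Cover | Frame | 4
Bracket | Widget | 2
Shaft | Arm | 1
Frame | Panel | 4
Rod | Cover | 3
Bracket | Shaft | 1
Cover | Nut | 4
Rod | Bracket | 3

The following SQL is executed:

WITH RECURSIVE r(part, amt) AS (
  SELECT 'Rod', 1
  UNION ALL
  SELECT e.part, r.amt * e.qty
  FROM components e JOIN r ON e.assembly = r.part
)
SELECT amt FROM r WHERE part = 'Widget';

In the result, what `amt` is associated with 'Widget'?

Base: (Rod, amt=1).
Iteration 1: components of {Rod} -> Bracket = 1*3 = 3, Cover = 1*3 = 3.
Iteration 2: components of {Bracket,Cover} -> Frame = 3*4 = 12, Nut = 3*4 = 12, Shaft = 3*1 = 3, Widget = 3*2 = 6.
Iteration 3: components of {Frame,Nut,Shaft,Widget} -> Arm = 3*1 = 3, Bearing = 12*3 = 36, Panel = 12*4 = 48.
Iteration 4: no further components; recursion stops.

6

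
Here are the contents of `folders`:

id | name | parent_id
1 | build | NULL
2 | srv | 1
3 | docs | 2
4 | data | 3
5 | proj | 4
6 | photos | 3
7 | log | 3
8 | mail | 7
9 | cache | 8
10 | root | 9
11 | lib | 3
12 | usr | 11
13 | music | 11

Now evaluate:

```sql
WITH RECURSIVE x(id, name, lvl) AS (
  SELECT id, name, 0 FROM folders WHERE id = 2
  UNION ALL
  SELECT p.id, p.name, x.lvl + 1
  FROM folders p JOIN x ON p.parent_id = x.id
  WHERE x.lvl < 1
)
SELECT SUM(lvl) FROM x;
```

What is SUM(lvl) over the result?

1

Base: id=2 (srv) at lvl 0.
Iteration 1: rows with parent_id in {2} -> docs (id 3, lvl 1).
Iteration 2: lvl < 1 fails for all current rows; recursion stops.
SUM(lvl) = 0 + 1 = 1.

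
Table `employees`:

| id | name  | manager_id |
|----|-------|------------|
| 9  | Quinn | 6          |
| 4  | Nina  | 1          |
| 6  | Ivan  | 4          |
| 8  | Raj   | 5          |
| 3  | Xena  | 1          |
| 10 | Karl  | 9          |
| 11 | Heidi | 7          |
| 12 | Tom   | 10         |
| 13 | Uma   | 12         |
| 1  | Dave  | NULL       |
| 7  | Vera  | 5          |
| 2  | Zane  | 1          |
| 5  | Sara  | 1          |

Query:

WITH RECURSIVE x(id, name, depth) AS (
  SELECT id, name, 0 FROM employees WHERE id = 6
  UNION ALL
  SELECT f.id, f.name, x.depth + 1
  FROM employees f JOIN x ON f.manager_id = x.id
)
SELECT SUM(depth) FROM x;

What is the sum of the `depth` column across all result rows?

10

Base: id=6 (Ivan) at depth 0.
Iteration 1: rows with manager_id in {6} -> Quinn (id 9, depth 1).
Iteration 2: rows with manager_id in {9} -> Karl (id 10, depth 2).
Iteration 3: rows with manager_id in {10} -> Tom (id 12, depth 3).
Iteration 4: rows with manager_id in {12} -> Uma (id 13, depth 4).
Iteration 5: no rows with manager_id in {13}; recursion stops.
SUM(depth) = 0 + 1 + 2 + 3 + 4 = 10.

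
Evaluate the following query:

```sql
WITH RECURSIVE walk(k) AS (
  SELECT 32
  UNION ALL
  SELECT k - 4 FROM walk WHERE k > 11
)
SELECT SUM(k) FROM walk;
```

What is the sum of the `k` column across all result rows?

140

Base: k=32.
Iteration 1: 32 > 11 holds -> k = 32 - 4 = 28.
Iteration 2: 28 > 11 holds -> k = 28 - 4 = 24.
Iteration 3: 24 > 11 holds -> k = 24 - 4 = 20.
Iteration 4: 20 > 11 holds -> k = 20 - 4 = 16.
Iteration 5: 16 > 11 holds -> k = 16 - 4 = 12.
Iteration 6: 12 > 11 holds -> k = 12 - 4 = 8.
Iteration 7: 8 > 11 fails; recursion stops.
SUM(k) = 32 + 28 + 24 + 20 + 16 + 12 + 8 = 140.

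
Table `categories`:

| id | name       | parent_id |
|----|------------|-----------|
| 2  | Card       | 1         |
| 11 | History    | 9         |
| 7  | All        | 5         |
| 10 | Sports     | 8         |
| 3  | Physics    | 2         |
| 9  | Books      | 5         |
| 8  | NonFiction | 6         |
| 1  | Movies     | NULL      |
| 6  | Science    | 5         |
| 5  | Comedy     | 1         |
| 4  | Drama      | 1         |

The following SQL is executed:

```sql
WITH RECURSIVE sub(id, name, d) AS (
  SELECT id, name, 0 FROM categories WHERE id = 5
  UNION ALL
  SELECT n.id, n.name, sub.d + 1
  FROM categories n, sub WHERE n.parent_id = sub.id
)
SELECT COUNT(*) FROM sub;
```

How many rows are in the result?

Base: id=5 (Comedy) at d 0.
Iteration 1: rows with parent_id in {5} -> Science (id 6, d 1), All (id 7, d 1), Books (id 9, d 1).
Iteration 2: rows with parent_id in {6,7,9} -> NonFiction (id 8, d 2), History (id 11, d 2).
Iteration 3: rows with parent_id in {8,11} -> Sports (id 10, d 3).
Iteration 4: no rows with parent_id in {10}; recursion stops.
Total rows emitted: 7.

7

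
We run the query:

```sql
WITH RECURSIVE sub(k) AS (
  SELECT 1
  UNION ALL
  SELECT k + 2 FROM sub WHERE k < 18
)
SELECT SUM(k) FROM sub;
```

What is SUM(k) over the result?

100

Base: k=1.
Iteration 1: 1 < 18 holds -> k = 1 + 2 = 3.
Iteration 2: 3 < 18 holds -> k = 3 + 2 = 5.
Iteration 3: 5 < 18 holds -> k = 5 + 2 = 7.
Iteration 4: 7 < 18 holds -> k = 7 + 2 = 9.
Iteration 5: 9 < 18 holds -> k = 9 + 2 = 11.
Iteration 6: 11 < 18 holds -> k = 11 + 2 = 13.
Iteration 7: 13 < 18 holds -> k = 13 + 2 = 15.
Iteration 8: 15 < 18 holds -> k = 15 + 2 = 17.
Iteration 9: 17 < 18 holds -> k = 17 + 2 = 19.
Iteration 10: 19 < 18 fails; recursion stops.
SUM(k) = 1 + 3 + 5 + 7 + 9 + 11 + 13 + 15 + 17 + 19 = 100.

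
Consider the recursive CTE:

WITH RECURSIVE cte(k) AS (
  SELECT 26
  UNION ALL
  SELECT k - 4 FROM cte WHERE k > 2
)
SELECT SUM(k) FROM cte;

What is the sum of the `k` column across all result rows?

98

Base: k=26.
Iteration 1: 26 > 2 holds -> k = 26 - 4 = 22.
Iteration 2: 22 > 2 holds -> k = 22 - 4 = 18.
Iteration 3: 18 > 2 holds -> k = 18 - 4 = 14.
Iteration 4: 14 > 2 holds -> k = 14 - 4 = 10.
Iteration 5: 10 > 2 holds -> k = 10 - 4 = 6.
Iteration 6: 6 > 2 holds -> k = 6 - 4 = 2.
Iteration 7: 2 > 2 fails; recursion stops.
SUM(k) = 26 + 22 + 18 + 14 + 10 + 6 + 2 = 98.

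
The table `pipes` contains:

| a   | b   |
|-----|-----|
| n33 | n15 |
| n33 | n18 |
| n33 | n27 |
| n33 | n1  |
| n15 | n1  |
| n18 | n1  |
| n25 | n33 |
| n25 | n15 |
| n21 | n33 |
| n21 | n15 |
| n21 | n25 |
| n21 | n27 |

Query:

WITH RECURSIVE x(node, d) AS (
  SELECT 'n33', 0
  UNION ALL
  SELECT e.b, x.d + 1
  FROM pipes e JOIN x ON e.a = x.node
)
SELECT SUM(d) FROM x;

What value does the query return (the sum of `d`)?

8

Base: (n33, d=0).
Iteration 1: edges from {n33} -> (n1, d=1), (n15, d=1), (n18, d=1), (n27, d=1).
Iteration 2: edges from {n1,n15,n18,n27} -> (n1, d=2) x2. [UNION ALL keeps all 2 new rows, including repeats]
Iteration 3: no outgoing edges from {n1}; recursion stops.
SUM(d) = 0 + 1 + 1 + 1 + 1 + 2 + 2 = 8.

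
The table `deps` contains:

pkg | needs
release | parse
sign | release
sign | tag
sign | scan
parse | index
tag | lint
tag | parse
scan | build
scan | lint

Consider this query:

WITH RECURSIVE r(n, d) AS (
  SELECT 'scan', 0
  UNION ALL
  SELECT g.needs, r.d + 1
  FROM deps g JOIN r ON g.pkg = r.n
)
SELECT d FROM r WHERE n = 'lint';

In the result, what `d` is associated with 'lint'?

Base: (scan, d=0).
Iteration 1: edges from {scan} -> (build, d=1), (lint, d=1).
Iteration 2: no outgoing edges from {build,lint}; recursion stops.

1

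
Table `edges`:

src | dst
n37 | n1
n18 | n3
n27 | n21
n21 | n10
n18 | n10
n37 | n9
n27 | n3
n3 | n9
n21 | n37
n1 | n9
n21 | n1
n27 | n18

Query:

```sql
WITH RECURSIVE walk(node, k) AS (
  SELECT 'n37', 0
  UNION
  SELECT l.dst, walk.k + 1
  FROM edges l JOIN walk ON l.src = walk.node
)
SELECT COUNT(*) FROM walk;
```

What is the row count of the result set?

4

Base: (n37, k=0).
Iteration 1: edges from {n37} -> (n1, k=1), (n9, k=1).
Iteration 2: edges from {n1,n9} -> (n9, k=2).
Iteration 3: no outgoing edges from {n9}; recursion stops.
Total rows emitted: 4.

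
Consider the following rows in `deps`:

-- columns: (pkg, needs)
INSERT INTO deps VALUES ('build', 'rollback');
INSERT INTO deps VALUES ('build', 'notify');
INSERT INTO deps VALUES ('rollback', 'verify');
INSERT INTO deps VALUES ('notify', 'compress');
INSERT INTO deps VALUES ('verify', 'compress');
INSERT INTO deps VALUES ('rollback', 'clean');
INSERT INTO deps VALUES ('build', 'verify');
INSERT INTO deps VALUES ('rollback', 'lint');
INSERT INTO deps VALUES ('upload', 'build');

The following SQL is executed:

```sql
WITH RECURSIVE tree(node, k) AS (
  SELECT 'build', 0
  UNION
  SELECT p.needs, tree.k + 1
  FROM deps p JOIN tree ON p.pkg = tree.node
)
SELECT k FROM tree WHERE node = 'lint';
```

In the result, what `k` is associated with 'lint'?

Base: (build, k=0).
Iteration 1: edges from {build} -> (notify, k=1), (rollback, k=1), (verify, k=1).
Iteration 2: edges from {notify,rollback,verify} -> (clean, k=2), (compress, k=2), (lint, k=2), (verify, k=2). [UNION drops 1 duplicate row(s)]
Iteration 3: edges from {clean,compress,lint,verify} -> (compress, k=3).
Iteration 4: no outgoing edges from {compress}; recursion stops.

2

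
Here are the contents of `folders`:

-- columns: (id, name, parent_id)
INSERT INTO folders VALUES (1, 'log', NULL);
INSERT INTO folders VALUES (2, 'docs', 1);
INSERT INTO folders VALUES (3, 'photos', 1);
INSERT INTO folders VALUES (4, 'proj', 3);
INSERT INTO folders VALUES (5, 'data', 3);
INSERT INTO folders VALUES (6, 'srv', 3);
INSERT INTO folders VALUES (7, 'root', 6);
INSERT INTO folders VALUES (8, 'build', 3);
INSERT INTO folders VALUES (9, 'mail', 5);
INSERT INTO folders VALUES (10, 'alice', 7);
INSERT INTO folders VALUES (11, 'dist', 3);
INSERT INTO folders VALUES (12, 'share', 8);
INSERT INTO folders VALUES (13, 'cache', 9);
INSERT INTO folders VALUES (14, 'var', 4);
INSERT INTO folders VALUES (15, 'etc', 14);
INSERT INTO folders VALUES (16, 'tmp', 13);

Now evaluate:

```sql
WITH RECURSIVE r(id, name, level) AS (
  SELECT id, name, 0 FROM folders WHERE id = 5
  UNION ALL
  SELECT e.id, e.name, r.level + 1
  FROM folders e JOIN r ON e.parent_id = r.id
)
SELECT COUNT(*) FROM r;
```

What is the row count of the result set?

4

Base: id=5 (data) at level 0.
Iteration 1: rows with parent_id in {5} -> mail (id 9, level 1).
Iteration 2: rows with parent_id in {9} -> cache (id 13, level 2).
Iteration 3: rows with parent_id in {13} -> tmp (id 16, level 3).
Iteration 4: no rows with parent_id in {16}; recursion stops.
Total rows emitted: 4.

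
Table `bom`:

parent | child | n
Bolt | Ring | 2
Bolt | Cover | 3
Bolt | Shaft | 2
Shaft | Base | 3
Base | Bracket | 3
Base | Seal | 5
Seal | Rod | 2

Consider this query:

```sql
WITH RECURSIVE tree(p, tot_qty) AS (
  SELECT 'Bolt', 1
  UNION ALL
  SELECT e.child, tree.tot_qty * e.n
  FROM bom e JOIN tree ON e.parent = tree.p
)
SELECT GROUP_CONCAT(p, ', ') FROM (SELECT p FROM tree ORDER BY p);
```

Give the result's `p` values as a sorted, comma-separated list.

Base: (Bolt, tot_qty=1).
Iteration 1: components of {Bolt} -> Cover = 1*3 = 3, Ring = 1*2 = 2, Shaft = 1*2 = 2.
Iteration 2: components of {Cover,Ring,Shaft} -> Base = 2*3 = 6.
Iteration 3: components of {Base} -> Bracket = 6*3 = 18, Seal = 6*5 = 30.
Iteration 4: components of {Bracket,Seal} -> Rod = 30*2 = 60.
Iteration 5: no further components; recursion stops.

Base, Bolt, Bracket, Cover, Ring, Rod, Seal, Shaft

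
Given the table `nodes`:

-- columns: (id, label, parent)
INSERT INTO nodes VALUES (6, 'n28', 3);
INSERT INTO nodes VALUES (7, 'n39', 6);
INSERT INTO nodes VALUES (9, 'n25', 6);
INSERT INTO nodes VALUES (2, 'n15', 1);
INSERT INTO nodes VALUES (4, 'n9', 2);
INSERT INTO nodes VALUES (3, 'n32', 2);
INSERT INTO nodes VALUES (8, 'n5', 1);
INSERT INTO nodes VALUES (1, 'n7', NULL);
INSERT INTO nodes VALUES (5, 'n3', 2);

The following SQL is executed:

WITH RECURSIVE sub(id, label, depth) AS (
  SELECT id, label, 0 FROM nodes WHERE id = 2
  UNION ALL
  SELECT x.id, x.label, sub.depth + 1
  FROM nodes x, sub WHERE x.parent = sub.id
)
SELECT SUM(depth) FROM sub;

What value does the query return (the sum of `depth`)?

11

Base: id=2 (n15) at depth 0.
Iteration 1: rows with parent in {2} -> n32 (id 3, depth 1), n9 (id 4, depth 1), n3 (id 5, depth 1).
Iteration 2: rows with parent in {3,4,5} -> n28 (id 6, depth 2).
Iteration 3: rows with parent in {6} -> n39 (id 7, depth 3), n25 (id 9, depth 3).
Iteration 4: no rows with parent in {7,9}; recursion stops.
SUM(depth) = 0 + 1 + 1 + 1 + 2 + 3 + 3 = 11.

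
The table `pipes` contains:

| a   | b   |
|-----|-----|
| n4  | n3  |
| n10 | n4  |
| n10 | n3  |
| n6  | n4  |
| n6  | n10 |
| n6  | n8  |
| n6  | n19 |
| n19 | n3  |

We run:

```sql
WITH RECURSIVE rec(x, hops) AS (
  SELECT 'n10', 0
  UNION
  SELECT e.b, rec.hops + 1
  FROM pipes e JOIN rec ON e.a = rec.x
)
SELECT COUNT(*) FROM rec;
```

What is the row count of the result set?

Base: (n10, hops=0).
Iteration 1: edges from {n10} -> (n3, hops=1), (n4, hops=1).
Iteration 2: edges from {n3,n4} -> (n3, hops=2).
Iteration 3: no outgoing edges from {n3}; recursion stops.
Total rows emitted: 4.

4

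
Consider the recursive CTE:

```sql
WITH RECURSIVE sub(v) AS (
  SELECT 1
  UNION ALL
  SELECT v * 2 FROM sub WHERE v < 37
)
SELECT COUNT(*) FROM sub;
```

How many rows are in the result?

Base: v=1.
Iteration 1: 1 < 37 holds -> v = 1 * 2 = 2.
Iteration 2: 2 < 37 holds -> v = 2 * 2 = 4.
Iteration 3: 4 < 37 holds -> v = 4 * 2 = 8.
Iteration 4: 8 < 37 holds -> v = 8 * 2 = 16.
Iteration 5: 16 < 37 holds -> v = 16 * 2 = 32.
Iteration 6: 32 < 37 holds -> v = 32 * 2 = 64.
Iteration 7: 64 < 37 fails; recursion stops.
Total rows emitted: 7.

7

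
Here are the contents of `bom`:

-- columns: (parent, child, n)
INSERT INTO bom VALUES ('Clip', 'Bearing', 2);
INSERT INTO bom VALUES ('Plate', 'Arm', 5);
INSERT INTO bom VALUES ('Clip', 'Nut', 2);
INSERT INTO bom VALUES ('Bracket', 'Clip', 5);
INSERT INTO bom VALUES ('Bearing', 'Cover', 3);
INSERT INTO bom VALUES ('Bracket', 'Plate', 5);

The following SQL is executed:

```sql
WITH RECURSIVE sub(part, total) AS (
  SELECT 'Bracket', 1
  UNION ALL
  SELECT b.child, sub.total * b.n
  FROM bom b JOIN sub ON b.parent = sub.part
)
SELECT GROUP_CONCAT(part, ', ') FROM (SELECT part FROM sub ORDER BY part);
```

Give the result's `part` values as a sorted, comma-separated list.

Base: (Bracket, total=1).
Iteration 1: components of {Bracket} -> Clip = 1*5 = 5, Plate = 1*5 = 5.
Iteration 2: components of {Clip,Plate} -> Arm = 5*5 = 25, Bearing = 5*2 = 10, Nut = 5*2 = 10.
Iteration 3: components of {Arm,Bearing,Nut} -> Cover = 10*3 = 30.
Iteration 4: no further components; recursion stops.

Arm, Bearing, Bracket, Clip, Cover, Nut, Plate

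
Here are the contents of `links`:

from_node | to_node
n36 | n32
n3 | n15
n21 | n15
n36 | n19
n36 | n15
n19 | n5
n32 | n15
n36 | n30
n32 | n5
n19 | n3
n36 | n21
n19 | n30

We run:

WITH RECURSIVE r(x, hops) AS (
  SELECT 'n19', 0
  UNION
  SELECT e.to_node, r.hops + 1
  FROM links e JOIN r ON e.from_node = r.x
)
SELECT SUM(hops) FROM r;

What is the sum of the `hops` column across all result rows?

Base: (n19, hops=0).
Iteration 1: edges from {n19} -> (n3, hops=1), (n30, hops=1), (n5, hops=1).
Iteration 2: edges from {n3,n30,n5} -> (n15, hops=2).
Iteration 3: no outgoing edges from {n15}; recursion stops.
SUM(hops) = 0 + 1 + 1 + 1 + 2 = 5.

5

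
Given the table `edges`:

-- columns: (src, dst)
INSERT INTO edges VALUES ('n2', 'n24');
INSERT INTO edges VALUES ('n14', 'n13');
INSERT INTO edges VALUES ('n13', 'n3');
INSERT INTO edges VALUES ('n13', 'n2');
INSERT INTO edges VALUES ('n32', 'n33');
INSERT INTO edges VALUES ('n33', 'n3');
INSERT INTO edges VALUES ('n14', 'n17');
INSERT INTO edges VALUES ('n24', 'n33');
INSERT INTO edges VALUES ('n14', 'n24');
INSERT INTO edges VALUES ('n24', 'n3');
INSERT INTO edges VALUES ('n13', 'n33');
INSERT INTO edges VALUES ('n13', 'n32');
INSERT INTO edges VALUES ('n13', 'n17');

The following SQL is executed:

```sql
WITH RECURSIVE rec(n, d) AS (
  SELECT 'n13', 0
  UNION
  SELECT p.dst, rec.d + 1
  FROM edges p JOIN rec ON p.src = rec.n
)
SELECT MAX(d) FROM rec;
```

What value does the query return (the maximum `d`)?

Base: (n13, d=0).
Iteration 1: edges from {n13} -> (n17, d=1), (n2, d=1), (n3, d=1), (n32, d=1), (n33, d=1).
Iteration 2: edges from {n17,n2,n3,n32,n33} -> (n24, d=2), (n3, d=2), (n33, d=2).
Iteration 3: edges from {n24,n3,n33} -> (n3, d=3), (n33, d=3). [UNION drops 1 duplicate row(s)]
Iteration 4: edges from {n3,n33} -> (n3, d=4).
Iteration 5: no outgoing edges from {n3}; recursion stops.
d values: 0, 1, 1, 1, 1, 1, 2, 2, 2, 3, 3, 4; the maximum is 4.

4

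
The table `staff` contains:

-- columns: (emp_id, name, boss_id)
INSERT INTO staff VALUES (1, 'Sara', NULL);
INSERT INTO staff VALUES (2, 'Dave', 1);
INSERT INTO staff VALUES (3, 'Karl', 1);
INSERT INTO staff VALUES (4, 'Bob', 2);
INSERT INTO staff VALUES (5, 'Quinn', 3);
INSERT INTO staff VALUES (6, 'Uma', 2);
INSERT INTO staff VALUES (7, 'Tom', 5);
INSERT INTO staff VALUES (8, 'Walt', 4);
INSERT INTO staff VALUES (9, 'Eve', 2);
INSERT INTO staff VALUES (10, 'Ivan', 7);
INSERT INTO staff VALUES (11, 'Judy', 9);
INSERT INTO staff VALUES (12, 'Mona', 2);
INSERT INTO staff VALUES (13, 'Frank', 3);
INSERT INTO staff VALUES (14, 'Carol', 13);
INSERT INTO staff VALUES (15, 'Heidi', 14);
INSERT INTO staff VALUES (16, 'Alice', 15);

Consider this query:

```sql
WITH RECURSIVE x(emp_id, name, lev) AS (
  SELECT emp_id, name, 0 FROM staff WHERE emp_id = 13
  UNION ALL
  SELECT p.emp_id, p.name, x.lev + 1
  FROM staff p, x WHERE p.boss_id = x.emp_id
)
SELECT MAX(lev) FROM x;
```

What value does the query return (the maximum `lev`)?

3

Base: emp_id=13 (Frank) at lev 0.
Iteration 1: rows with boss_id in {13} -> Carol (id 14, lev 1).
Iteration 2: rows with boss_id in {14} -> Heidi (id 15, lev 2).
Iteration 3: rows with boss_id in {15} -> Alice (id 16, lev 3).
Iteration 4: no rows with boss_id in {16}; recursion stops.
lev values: 0, 1, 2, 3; the maximum is 3.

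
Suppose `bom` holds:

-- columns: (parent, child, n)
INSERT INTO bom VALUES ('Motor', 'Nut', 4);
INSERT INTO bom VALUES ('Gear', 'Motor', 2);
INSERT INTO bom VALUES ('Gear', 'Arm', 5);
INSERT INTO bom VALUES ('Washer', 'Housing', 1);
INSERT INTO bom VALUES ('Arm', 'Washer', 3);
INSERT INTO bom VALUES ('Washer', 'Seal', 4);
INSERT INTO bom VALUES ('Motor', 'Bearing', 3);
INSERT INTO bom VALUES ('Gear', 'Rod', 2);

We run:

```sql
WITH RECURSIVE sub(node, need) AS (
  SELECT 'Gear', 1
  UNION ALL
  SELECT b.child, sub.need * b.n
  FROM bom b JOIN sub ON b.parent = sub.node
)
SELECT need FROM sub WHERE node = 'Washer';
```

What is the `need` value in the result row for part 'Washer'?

15

Base: (Gear, need=1).
Iteration 1: components of {Gear} -> Arm = 1*5 = 5, Motor = 1*2 = 2, Rod = 1*2 = 2.
Iteration 2: components of {Arm,Motor,Rod} -> Bearing = 2*3 = 6, Nut = 2*4 = 8, Washer = 5*3 = 15.
Iteration 3: components of {Bearing,Nut,Washer} -> Housing = 15*1 = 15, Seal = 15*4 = 60.
Iteration 4: no further components; recursion stops.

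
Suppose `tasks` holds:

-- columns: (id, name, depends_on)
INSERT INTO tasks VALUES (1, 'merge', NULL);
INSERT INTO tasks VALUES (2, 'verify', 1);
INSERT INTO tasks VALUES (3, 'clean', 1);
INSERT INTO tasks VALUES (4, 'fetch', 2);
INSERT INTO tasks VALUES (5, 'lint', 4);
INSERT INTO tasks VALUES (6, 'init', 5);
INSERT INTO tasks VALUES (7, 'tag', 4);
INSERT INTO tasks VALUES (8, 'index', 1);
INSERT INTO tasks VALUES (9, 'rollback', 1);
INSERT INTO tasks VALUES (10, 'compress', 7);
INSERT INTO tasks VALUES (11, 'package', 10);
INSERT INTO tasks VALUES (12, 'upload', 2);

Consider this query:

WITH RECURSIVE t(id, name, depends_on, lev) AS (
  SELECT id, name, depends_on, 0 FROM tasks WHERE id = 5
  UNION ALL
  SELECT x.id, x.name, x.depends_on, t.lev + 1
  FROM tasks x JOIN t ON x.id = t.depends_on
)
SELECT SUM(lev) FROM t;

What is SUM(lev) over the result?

Base: id=5 (lint), depends_on=4, lev 0.
Iteration 1: join on id=4 -> fetch (id 4, depends_on=2, lev 1).
Iteration 2: join on id=2 -> verify (id 2, depends_on=1, lev 2).
Iteration 3: join on id=1 -> merge (id 1, depends_on=NULL, lev 3).
Iteration 4: depends_on is NULL; no match; recursion stops.
SUM(lev) = 0 + 1 + 2 + 3 = 6.

6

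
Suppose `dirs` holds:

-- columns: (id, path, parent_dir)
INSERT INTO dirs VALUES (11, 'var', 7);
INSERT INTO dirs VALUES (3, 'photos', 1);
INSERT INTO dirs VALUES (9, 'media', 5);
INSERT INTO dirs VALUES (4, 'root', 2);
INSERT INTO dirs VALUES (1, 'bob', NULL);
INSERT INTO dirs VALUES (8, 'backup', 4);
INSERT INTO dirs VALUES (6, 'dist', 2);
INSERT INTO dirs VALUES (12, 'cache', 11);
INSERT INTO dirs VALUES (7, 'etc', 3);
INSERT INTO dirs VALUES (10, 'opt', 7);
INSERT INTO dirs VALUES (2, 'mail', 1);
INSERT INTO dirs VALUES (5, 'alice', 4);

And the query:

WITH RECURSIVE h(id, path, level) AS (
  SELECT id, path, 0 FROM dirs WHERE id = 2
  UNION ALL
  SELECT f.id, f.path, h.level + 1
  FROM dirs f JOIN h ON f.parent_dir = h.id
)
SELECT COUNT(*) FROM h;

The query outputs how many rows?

6

Base: id=2 (mail) at level 0.
Iteration 1: rows with parent_dir in {2} -> root (id 4, level 1), dist (id 6, level 1).
Iteration 2: rows with parent_dir in {4,6} -> alice (id 5, level 2), backup (id 8, level 2).
Iteration 3: rows with parent_dir in {5,8} -> media (id 9, level 3).
Iteration 4: no rows with parent_dir in {9}; recursion stops.
Total rows emitted: 6.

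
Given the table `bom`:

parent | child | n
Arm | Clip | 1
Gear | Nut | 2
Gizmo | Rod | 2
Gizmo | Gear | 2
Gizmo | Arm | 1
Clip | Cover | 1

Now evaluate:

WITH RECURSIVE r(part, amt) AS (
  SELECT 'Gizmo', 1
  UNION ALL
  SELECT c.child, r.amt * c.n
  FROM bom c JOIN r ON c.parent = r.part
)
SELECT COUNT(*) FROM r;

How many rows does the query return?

7

Base: (Gizmo, amt=1).
Iteration 1: components of {Gizmo} -> Arm = 1*1 = 1, Gear = 1*2 = 2, Rod = 1*2 = 2.
Iteration 2: components of {Arm,Gear,Rod} -> Clip = 1*1 = 1, Nut = 2*2 = 4.
Iteration 3: components of {Clip,Nut} -> Cover = 1*1 = 1.
Iteration 4: no further components; recursion stops.
Total rows emitted: 7.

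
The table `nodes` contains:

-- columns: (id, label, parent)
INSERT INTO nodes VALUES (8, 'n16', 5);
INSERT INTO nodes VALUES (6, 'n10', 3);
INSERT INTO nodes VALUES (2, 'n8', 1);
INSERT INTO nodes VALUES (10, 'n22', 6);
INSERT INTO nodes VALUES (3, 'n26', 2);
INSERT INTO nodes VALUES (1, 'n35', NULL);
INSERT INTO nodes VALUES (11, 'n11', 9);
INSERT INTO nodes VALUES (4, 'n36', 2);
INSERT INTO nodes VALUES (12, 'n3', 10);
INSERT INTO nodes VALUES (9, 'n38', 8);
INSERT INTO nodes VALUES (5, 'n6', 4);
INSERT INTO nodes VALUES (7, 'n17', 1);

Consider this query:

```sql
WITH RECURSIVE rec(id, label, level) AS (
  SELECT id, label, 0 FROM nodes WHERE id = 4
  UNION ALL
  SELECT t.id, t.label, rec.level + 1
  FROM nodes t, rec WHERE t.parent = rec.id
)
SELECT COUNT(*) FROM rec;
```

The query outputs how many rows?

Base: id=4 (n36) at level 0.
Iteration 1: rows with parent in {4} -> n6 (id 5, level 1).
Iteration 2: rows with parent in {5} -> n16 (id 8, level 2).
Iteration 3: rows with parent in {8} -> n38 (id 9, level 3).
Iteration 4: rows with parent in {9} -> n11 (id 11, level 4).
Iteration 5: no rows with parent in {11}; recursion stops.
Total rows emitted: 5.

5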